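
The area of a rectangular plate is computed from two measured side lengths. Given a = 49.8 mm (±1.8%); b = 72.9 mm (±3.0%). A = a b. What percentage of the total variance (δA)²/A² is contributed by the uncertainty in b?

73.5%

(δA/A)² = (1·δa/a)² + (1·δb/b)²
  a term: (1×0.0180)² = 0.000324
  b term: (1×0.0300)² = 0.000900
Total = 0.00122. Share from b = 0.000900/0.00122 = 0.735.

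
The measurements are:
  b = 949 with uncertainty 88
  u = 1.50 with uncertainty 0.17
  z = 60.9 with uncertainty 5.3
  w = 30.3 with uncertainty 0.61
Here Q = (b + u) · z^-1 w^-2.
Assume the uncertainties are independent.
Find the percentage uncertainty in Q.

13.3%

Let h = b + u = 950. δh = √(δb² + δu²) = √(7740 + 0.0289) = 88.0, so δh/h = 0.0926.
Q is then a monomial in h, z, w:
δQ/Q = √((δh/h)² + (-1·δz/z)² + (-2·δw/w)²) = √(0.00857 + 0.00757 + 0.00162) = 0.133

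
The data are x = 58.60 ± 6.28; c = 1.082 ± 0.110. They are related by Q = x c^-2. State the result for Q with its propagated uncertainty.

Relative error in a monomial: (δQ/Q)² = Σ (nᵢ · δxᵢ/xᵢ)².
  (1·δx/x)² = (1×0.107)² = 0.0115;  (-2·δc/c)² = (-2×0.102)² = 0.0413
δQ/Q = √(0.0528) = 0.230
Q = 50.05, so δQ = 0.230 × 50.05 = 11.5.

50.05 ± 11.5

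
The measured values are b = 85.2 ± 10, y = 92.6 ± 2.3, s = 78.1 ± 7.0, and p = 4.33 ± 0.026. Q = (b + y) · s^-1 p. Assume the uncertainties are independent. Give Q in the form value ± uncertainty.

Let u = b + y = 178. δu = √(δb² + δy²) = √(100 + 5.29) = 10.3, so δu/u = 0.0577.
Q is then a monomial in u, s, p:
δQ/Q = √((δu/u)² + (-1·δs/s)² + (1·δp/p)²) = √(0.00333 + 0.00803 + 3.61e-05) = 0.107
Q = 9.86, so δQ = 0.107 × 9.86 = 1.05.

9.86 ± 1.05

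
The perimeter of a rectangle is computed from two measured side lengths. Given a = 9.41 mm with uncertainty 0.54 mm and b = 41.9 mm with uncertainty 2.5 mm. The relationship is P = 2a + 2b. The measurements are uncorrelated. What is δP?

5.12 mm

Sums and differences: (δP)² = Σ (cᵢ δxᵢ)².
  (2·δa)² = 1.17;  (2·δb)² = 25.0
δP = √(26.2) = 5.12 mm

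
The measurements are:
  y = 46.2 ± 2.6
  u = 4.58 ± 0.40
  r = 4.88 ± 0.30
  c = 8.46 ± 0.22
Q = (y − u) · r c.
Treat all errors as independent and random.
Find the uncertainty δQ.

158

Let w = y − u = 41.6. δw = √(δy² + δu²) = √(6.76 + 0.160) = 2.63, so δw/w = 0.0632.
Q is then a monomial in w, r, c:
δQ/Q = √((δw/w)² + (1·δr/r)² + (1·δc/c)²) = √(0.00399 + 0.00378 + 0.000676) = 0.0919
Q = 1720, so δQ = 0.0919 × 1720 = 158.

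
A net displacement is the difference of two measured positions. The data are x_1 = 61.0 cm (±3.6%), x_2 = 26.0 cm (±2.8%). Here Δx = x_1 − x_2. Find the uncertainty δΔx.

Sums and differences: (δΔx)² = Σ (cᵢ δxᵢ)².
  (δx_1)² = 4.82;  (δx_2)² = 0.530
δΔx = √(5.35) = 2.31 cm

2.31 cm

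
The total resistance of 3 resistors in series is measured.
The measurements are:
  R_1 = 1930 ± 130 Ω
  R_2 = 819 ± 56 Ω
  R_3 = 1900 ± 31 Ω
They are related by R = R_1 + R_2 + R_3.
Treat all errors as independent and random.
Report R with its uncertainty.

4650 ± 145 Ω

Absolute uncertainties add in quadrature for a linear combination:
  (δR_1)² = 16900;  (δR_2)² = 3140;  (δR_3)² = 961
δR = √(21000) = 145 Ω
R = 4650 Ω.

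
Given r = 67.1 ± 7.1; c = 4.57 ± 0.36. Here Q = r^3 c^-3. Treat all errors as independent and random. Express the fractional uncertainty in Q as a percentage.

Products/powers → add relative errors in quadrature, weighted by exponent:
  (3·δr/r)² = (3×0.106)² = 0.101;  (-3·δc/c)² = (-3×0.0788)² = 0.0558
δQ/Q = √(0.157) = 0.396

39.6%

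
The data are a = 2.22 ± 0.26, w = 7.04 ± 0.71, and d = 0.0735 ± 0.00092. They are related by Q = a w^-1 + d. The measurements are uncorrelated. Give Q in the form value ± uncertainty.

Let p = a·w^-1 = 0.315. δp/p = √((1·δa/a)² + (-1·δw/w)²) = √(0.0137 + 0.0102) = 0.155, so δp = 0.0487.
Q = p + d: δQ = √(δp² + δd²) = √(0.00238 + 8.46e-07) = 0.0487
Q = 0.389.

0.389 ± 0.0487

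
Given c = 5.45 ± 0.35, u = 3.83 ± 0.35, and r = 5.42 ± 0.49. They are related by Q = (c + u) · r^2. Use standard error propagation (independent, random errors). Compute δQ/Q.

Let w = c + u = 9.28. δw = √(δc² + δu²) = √(0.122 + 0.122) = 0.495, so δw/w = 0.0533.
Q is then a monomial in w, r:
δQ/Q = √((δw/w)² + (2·δr/r)²) = √(0.00284 + 0.0327) = 0.189

0.189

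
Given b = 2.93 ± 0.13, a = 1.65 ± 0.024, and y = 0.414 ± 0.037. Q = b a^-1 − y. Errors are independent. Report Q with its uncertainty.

1.36 ± 0.0908

Let p = b·a^-1 = 1.78. δp/p = √((1·δb/b)² + (-1·δa/a)²) = √(0.00197 + 0.000212) = 0.0467, so δp = 0.0829.
Q = p − y: δQ = √(δp² + δy²) = √(0.00687 + 0.00137) = 0.0908
Q = 1.36.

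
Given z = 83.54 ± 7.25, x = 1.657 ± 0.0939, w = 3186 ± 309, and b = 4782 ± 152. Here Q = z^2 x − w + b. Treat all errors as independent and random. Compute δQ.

Let p = z^2·x = 11560. δp/p = √((2·δz/z)² + (1·δx/x)²) = √(0.0301 + 0.00321) = 0.183, so δp = 2110.
Q = p − w + b: δQ = √(δp² + δw² + δb²) = √(4.46e+06 + 95500 + 23100) = 2140

2140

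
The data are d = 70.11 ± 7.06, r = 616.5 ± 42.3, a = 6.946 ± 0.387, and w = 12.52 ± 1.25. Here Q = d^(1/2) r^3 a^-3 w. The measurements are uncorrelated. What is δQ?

2.11e+07

Products/powers → add relative errors in quadrature, weighted by exponent:
  (½·δd/d)² = (0.5×0.101)² = 0.00254;  (3·δr/r)² = (3×0.0686)² = 0.0424;  (-3·δa/a)² = (-3×0.0557)² = 0.0279;  (1·δw/w)² = (1×0.0998)² = 0.00997
δQ/Q = √(0.0828) = 0.288
Q = 7.33e+07, so δQ = 0.288 × 7.33e+07 = 2.11e+07.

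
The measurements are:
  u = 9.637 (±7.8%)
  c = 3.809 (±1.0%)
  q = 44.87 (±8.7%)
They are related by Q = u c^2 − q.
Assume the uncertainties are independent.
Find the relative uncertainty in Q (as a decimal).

0.126

Let p = u·c^2 = 139.8. δp/p = √((1·δu/u)² + (2·δc/c)²) = √(0.00608 + 0.000400) = 0.0805, so δp = 11.3.
Q = p − q: δQ = √(δp² + δq²) = √(127 + 15.2) = 11.9
Q = 94.95, so δQ/Q = 11.9/94.95 = 0.126.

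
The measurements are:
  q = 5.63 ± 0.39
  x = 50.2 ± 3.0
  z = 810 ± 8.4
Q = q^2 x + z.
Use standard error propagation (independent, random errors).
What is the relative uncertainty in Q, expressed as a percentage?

Let p = q^2·x = 1590. δp/p = √((2·δq/q)² + (1·δx/x)²) = √(0.0192 + 0.00357) = 0.151, so δp = 240.
Q = p + z: δQ = √(δp² + δz²) = √(57600 + 70.6) = 240
Q = 2400, so δQ/Q = 240/2400 = 0.100.

10.0%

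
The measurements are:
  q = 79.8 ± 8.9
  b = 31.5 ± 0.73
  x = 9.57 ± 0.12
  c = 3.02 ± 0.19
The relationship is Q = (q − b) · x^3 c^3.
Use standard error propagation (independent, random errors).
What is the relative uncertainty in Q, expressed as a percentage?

26.7%

Let u = q − b = 48.3. δu = √(δq² + δb²) = √(79.2 + 0.533) = 8.93, so δu/u = 0.185.
Q is then a monomial in u, x, c:
δQ/Q = √((δu/u)² + (3·δx/x)² + (3·δc/c)²) = √(0.0342 + 0.00142 + 0.0356) = 0.267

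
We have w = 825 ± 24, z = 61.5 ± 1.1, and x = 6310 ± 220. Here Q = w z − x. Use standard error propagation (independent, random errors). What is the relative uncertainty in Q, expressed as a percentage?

Let p = w·z = 50700. δp/p = √((1·δw/w)² + (1·δz/z)²) = √(0.000846 + 0.000320) = 0.0341, so δp = 1730.
Q = p − x: δQ = √(δp² + δx²) = √(3e+06 + 48400) = 1750
Q = 44400, so δQ/Q = 1750/44400 = 0.0393.

3.93%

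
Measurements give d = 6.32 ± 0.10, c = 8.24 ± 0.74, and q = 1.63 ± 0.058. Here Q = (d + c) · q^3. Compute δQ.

7.47

Let u = d + c = 14.6. δu = √(δd² + δc²) = √(0.0100 + 0.548) = 0.747, so δu/u = 0.0513.
Q is then a monomial in u, q:
δQ/Q = √((δu/u)² + (3·δq/q)²) = √(0.00263 + 0.0114) = 0.118
Q = 63.1, so δQ = 0.118 × 63.1 = 7.47.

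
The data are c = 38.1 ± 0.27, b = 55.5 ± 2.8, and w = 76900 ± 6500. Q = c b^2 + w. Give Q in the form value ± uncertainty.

Let p = c·b^2 = 1.17e+05. δp/p = √((1·δc/c)² + (2·δb/b)²) = √(5.02e-05 + 0.0102) = 0.101, so δp = 11900.
Q = p + w: δQ = √(δp² + δw²) = √(1.41e+08 + 4.22e+07) = 13500
Q = 1.94e+05.

(1.94 ± 0.135) × 10^5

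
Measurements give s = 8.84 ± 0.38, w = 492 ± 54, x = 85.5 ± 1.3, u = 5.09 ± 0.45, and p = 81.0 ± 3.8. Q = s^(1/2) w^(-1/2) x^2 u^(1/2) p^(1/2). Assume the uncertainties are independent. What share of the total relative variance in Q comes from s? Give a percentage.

(δQ/Q)² = (½·δs/s)² + (−½·δw/w)² + (2·δx/x)² + (½·δu/u)² + (½·δp/p)²
  s term: (0.5×0.0430)² = 0.000462
  w term: (-0.5×0.110)² = 0.00301
  x term: (2×0.0152)² = 0.000925
  u term: (0.5×0.0884)² = 0.00195
  p term: (0.5×0.0469)² = 0.000550
Total = 0.00690. Share from s = 0.000462/0.00690 = 0.0669.

6.69%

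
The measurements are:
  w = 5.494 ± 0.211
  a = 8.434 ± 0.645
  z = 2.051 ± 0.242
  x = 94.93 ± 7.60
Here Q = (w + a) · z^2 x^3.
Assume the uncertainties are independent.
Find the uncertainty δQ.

1.71e+07

Let u = w + a = 13.93. δu = √(δw² + δa²) = √(0.0445 + 0.416) = 0.679, so δu/u = 0.0487.
Q is then a monomial in u, z, x:
δQ/Q = √((δu/u)² + (2·δz/z)² + (3·δx/x)²) = √(0.00237 + 0.0557 + 0.0577) = 0.340
Q = 5.012e+07, so δQ = 0.340 × 5.012e+07 = 1.71e+07.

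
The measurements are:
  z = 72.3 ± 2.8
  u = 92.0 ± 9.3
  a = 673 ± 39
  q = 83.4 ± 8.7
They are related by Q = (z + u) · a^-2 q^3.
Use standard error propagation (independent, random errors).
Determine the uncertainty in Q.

Let w = z + u = 164. δw = √(δz² + δu²) = √(7.84 + 86.5) = 9.71, so δw/w = 0.0591.
Q is then a monomial in w, a, q:
δQ/Q = √((δw/w)² + (-2·δa/a)² + (3·δq/q)²) = √(0.00349 + 0.0134 + 0.0979) = 0.339
Q = 210, so δQ = 0.339 × 210 = 71.3.

71.3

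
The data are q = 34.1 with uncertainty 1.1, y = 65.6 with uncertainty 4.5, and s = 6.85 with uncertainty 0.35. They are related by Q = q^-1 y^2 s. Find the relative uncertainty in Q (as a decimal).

0.150

For a monomial Q ∝ q^-1, y^2, s, fractional errors add in quadrature:
  (-1·δq/q)² = (-1×0.0323)² = 0.00104;  (2·δy/y)² = (2×0.0686)² = 0.0188;  (1·δs/s)² = (1×0.0511)² = 0.00261
δQ/Q = √(0.0225) = 0.150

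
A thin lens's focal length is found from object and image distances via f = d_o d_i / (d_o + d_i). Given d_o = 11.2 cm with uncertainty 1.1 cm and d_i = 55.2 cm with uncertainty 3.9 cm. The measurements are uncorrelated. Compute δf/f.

0.0825

∂f/∂d_o = (d_i/(d_o+d_i))² = 0.691;  ∂f/∂d_i = (d_o/(d_o+d_i))² = 0.0285
δf = √((∂f/∂d_o · δd_o)² + (∂f/∂d_i · δd_i)²) = √(0.578 + 0.0123) = 0.768 cm
f = 9.31 cm, so δf/f = 0.768/9.31 = 0.0825.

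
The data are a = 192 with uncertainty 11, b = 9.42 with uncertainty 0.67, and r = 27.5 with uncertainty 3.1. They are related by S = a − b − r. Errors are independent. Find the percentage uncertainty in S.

Absolute uncertainties add in quadrature for a linear combination:
  (δa)² = 121;  (δb)² = 0.449;  (δr)² = 9.61
δS = √(131) = 11.4
S = 155, so δS/S = 11.4/155 = 0.0738.

7.38%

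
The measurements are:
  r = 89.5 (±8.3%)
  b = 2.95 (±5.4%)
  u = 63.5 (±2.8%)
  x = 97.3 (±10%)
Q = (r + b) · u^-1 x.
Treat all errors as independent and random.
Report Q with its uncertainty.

142 ± 18.6

Let w = r + b = 92.5. δw = √(δr² + δb²) = √(55.2 + 0.0254) = 7.43, so δw/w = 0.0804.
Q is then a monomial in w, u, x:
δQ/Q = √((δw/w)² + (-1·δu/u)² + (1·δx/x)²) = √(0.00646 + 0.000784 + 0.0100) = 0.131
Q = 142, so δQ = 0.131 × 142 = 18.6.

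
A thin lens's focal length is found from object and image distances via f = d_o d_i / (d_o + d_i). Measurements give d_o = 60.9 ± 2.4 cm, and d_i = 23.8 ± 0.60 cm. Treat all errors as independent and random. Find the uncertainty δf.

0.363 cm

∂f/∂d_o = (d_i/(d_o+d_i))² = 0.0790;  ∂f/∂d_i = (d_o/(d_o+d_i))² = 0.517
δf = √((∂f/∂d_o · δd_o)² + (∂f/∂d_i · δd_i)²) = √(0.0359 + 0.0962) = 0.363 cm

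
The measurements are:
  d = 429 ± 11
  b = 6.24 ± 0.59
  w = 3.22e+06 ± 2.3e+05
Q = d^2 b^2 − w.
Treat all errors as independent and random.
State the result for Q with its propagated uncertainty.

(3.95 ± 1.42) × 10^6

Let p = d^2·b^2 = 7.17e+06. δp/p = √((2·δd/d)² + (2·δb/b)²) = √(0.00263 + 0.0358) = 0.196, so δp = 1.4e+06.
Q = p − w: δQ = √(δp² + δw²) = √(1.97e+12 + 5.29e+10) = 1.42e+06
Q = 3.95e+06.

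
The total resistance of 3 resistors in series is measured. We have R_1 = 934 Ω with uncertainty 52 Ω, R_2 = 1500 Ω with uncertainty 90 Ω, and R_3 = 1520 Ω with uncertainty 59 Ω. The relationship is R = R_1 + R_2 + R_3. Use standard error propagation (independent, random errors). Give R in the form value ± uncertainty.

R is a linear combination, so absolute uncertainties add in quadrature:
  (δR_1)² = 2700;  (δR_2)² = 8100;  (δR_3)² = 3480
δR = √(14300) = 120 Ω
R = 3950 Ω.

3950 ± 120 Ω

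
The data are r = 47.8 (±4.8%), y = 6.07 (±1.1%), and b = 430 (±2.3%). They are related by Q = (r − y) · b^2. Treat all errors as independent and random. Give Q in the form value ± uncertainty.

Let u = r − y = 41.7. δu = √(δr² + δy²) = √(5.26 + 0.00446) = 2.30, so δu/u = 0.0550.
Q is then a monomial in u, b:
δQ/Q = √((δu/u)² + (2·δb/b)²) = √(0.00303 + 0.00212) = 0.0717
Q = 7.72e+06, so δQ = 0.0717 × 7.72e+06 = 5.53e+05.

(7.72 ± 0.553) × 10^6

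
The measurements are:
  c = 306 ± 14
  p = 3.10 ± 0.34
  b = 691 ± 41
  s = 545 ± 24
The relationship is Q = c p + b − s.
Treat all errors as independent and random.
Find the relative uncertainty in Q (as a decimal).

Let w = c·p = 949. δw/w = √((1·δc/c)² + (1·δp/p)²) = √(0.00209 + 0.0120) = 0.119, so δw = 113.
Q = w + b − s: δQ = √(δw² + δb² + δs²) = √(12700 + 1680 + 576) = 122
Q = 1090, so δQ/Q = 122/1090 = 0.112.

0.112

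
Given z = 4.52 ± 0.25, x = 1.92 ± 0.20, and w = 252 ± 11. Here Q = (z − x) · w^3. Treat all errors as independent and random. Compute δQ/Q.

Let u = z − x = 2.60. δu = √(δz² + δx²) = √(0.0625 + 0.0400) = 0.320, so δu/u = 0.123.
Q is then a monomial in u, w:
δQ/Q = √((δu/u)² + (3·δw/w)²) = √(0.0152 + 0.0171) = 0.180

0.180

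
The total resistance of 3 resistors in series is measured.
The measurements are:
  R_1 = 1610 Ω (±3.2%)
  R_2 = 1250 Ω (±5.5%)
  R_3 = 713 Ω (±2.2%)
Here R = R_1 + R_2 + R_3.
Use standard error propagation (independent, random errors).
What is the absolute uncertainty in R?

R is a linear combination, so absolute uncertainties add in quadrature:
  (δR_1)² = 2650;  (δR_2)² = 4730;  (δR_3)² = 246
δR = √(7630) = 87.3 Ω

87.3 Ω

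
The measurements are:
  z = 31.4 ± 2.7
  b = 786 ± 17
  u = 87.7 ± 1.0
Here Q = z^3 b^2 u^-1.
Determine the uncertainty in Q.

5.71e+07

Each factor contributes (exponent × relative error)² to (δQ/Q)²:
  (3·δz/z)² = (3×0.0860)² = 0.0665;  (2·δb/b)² = (2×0.0216)² = 0.00187;  (-1·δu/u)² = (-1×0.0114)² = 0.000130
δQ/Q = √(0.0685) = 0.262
Q = 2.18e+08, so δQ = 0.262 × 2.18e+08 = 5.71e+07.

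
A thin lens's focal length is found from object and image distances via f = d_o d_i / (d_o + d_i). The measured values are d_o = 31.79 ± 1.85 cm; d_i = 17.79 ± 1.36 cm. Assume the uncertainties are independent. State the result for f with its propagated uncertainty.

∂f/∂d_o = (d_i/(d_o+d_i))² = 0.129;  ∂f/∂d_i = (d_o/(d_o+d_i))² = 0.411
δf = √((∂f/∂d_o · δd_o)² + (∂f/∂d_i · δd_i)²) = √(0.0567 + 0.313) = 0.608 cm
f = 11.41 cm.

11.41 ± 0.608 cm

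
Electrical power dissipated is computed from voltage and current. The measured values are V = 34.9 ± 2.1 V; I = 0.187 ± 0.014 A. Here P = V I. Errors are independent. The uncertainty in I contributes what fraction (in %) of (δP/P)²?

60.8%

(δP/P)² = (1·δV/V)² + (1·δI/I)²
  V term: (1×0.0602)² = 0.00362
  I term: (1×0.0749)² = 0.00560
Total = 0.00923. Share from I = 0.00560/0.00923 = 0.608.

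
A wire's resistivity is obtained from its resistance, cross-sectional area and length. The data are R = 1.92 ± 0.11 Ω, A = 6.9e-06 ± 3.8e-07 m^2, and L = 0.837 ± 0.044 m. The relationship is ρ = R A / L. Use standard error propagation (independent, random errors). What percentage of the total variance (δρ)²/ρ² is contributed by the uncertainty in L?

30.4%

(δρ/ρ)² = (1·δR/R)² + (1·δA/A)² + (-1·δL/L)²
  R term: (1×0.0573)² = 0.00328
  A term: (1×0.0551)² = 0.00303
  L term: (-1×0.0526)² = 0.00276
Total = 0.00908. Share from L = 0.00276/0.00908 = 0.304.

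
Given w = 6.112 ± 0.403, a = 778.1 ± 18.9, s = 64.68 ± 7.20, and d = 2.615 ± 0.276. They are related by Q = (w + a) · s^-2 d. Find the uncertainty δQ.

Let u = w + a = 784.2. δu = √(δw² + δa²) = √(0.162 + 357) = 18.9, so δu/u = 0.0241.
Q is then a monomial in u, s, d:
δQ/Q = √((δu/u)² + (-2·δs/s)² + (1·δd/d)²) = √(0.000581 + 0.0496 + 0.0111) = 0.248
Q = 0.4902, so δQ = 0.248 × 0.4902 = 0.121.

0.121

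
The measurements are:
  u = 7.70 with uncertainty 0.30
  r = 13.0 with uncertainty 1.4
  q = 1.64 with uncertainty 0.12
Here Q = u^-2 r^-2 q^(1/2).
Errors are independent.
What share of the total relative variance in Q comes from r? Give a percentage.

(δQ/Q)² = (-2·δu/u)² + (-2·δr/r)² + (½·δq/q)²
  u term: (-2×0.0390)² = 0.00607
  r term: (-2×0.108)² = 0.0464
  q term: (0.5×0.0732)² = 0.00134
Total = 0.0538. Share from r = 0.0464/0.0538 = 0.862.

86.2%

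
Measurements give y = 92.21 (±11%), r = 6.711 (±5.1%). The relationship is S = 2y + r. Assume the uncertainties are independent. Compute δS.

20.3

S is a linear combination, so absolute uncertainties add in quadrature:
  (2·δy)² = 412;  (δr)² = 0.117
δS = √(412) = 20.3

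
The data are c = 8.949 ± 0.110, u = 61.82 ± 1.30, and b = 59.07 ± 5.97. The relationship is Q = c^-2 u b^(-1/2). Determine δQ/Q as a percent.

6.00%

Since Q is a product/quotient, work with relative uncertainties:
  (-2·δc/c)² = (-2×0.0123)² = 0.000604;  (1·δu/u)² = (1×0.0210)² = 0.000442;  (−½·δb/b)² = (-0.5×0.101)² = 0.00255
δQ/Q = √(0.00360) = 0.0600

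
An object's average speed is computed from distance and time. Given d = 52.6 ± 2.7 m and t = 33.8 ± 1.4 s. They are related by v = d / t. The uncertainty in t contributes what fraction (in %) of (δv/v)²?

(δv/v)² = (1·δd/d)² + (-1·δt/t)²
  d term: (1×0.0513)² = 0.00263
  t term: (-1×0.0414)² = 0.00172
Total = 0.00435. Share from t = 0.00172/0.00435 = 0.394.

39.4%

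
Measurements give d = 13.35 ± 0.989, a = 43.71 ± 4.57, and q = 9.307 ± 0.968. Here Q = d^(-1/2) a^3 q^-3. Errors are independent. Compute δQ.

12.6

Products/powers → add relative errors in quadrature, weighted by exponent:
  (−½·δd/d)² = (-0.5×0.0741)² = 0.00137;  (3·δa/a)² = (3×0.105)² = 0.0984;  (-3·δq/q)² = (-3×0.104)² = 0.0974
δQ/Q = √(0.197) = 0.444
Q = 28.35, so δQ = 0.444 × 28.35 = 12.6.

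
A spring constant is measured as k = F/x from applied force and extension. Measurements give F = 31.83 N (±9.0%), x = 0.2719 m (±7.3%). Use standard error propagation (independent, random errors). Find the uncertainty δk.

13.6 N/m

Since k is a product/quotient, work with relative uncertainties:
  (1·δF/F)² = (1×0.0900)² = 0.00810;  (-1·δx/x)² = (-1×0.0730)² = 0.00533
δk/k = √(0.0134) = 0.116
k = 117.1 N/m, so δk = 0.116 × 117.1 = 13.6 N/m.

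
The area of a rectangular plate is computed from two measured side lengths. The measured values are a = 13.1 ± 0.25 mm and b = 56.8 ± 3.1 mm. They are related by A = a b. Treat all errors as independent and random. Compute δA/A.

0.0578

Products/powers → add relative errors in quadrature, weighted by exponent:
  (1·δa/a)² = (1×0.0191)² = 0.000364;  (1·δb/b)² = (1×0.0546)² = 0.00298
δA/A = √(0.00334) = 0.0578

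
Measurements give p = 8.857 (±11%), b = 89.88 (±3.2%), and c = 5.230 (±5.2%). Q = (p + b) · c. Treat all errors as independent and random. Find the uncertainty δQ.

Let u = p + b = 98.74. δu = √(δp² + δb²) = √(0.949 + 8.27) = 3.04, so δu/u = 0.0308.
Q is then a monomial in u, c:
δQ/Q = √((δu/u)² + (1·δc/c)²) = √(0.000946 + 0.00270) = 0.0604
Q = 516.4, so δQ = 0.0604 × 516.4 = 31.2.

31.2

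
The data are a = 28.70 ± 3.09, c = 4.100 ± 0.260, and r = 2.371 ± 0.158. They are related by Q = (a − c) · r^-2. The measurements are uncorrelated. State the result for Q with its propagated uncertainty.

4.376 ± 0.803

Let u = a − c = 24.60. δu = √(δa² + δc²) = √(9.55 + 0.0676) = 3.10, so δu/u = 0.126.
Q is then a monomial in u, r:
δQ/Q = √((δu/u)² + (-2·δr/r)²) = √(0.0159 + 0.0178) = 0.183
Q = 4.376, so δQ = 0.183 × 4.376 = 0.803.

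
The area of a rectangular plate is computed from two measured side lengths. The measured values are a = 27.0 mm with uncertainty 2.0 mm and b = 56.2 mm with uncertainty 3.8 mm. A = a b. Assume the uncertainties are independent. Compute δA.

For a monomial A ∝ a, b, fractional errors add in quadrature:
  (1·δa/a)² = (1×0.0741)² = 0.00549;  (1·δb/b)² = (1×0.0676)² = 0.00457
δA/A = √(0.0101) = 0.100
A = 1520 mm^2, so δA = 0.100 × 1520 = 152 mm^2.

152 mm^2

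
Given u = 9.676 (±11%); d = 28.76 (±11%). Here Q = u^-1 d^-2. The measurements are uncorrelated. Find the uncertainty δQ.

3.07e-05

For a monomial Q ∝ u^-1, d^-2, fractional errors add in quadrature:
  (-1·δu/u)² = (-1×0.110)² = 0.0121;  (-2·δd/d)² = (-2×0.110)² = 0.0484
δQ/Q = √(0.0605) = 0.246
Q = 0.0001249, so δQ = 0.246 × 0.0001249 = 3.07e-05.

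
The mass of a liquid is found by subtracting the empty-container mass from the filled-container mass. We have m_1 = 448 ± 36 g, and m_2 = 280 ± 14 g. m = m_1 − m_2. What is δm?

38.6 g

For a sum/difference, combine absolute errors in quadrature:
  (δm_1)² = 1300;  (δm_2)² = 196
δm = √(1490) = 38.6 g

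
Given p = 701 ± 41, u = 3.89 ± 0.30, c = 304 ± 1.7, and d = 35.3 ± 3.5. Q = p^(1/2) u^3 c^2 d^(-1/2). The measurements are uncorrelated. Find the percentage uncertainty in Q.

Q is a product of powers, so relative uncertainties combine in quadrature:
  (½·δp/p)² = (0.5×0.0585)² = 0.000855;  (3·δu/u)² = (3×0.0771)² = 0.0535;  (2·δc/c)² = (2×0.00559)² = 0.000125;  (−½·δd/d)² = (-0.5×0.0992)² = 0.00246
δQ/Q = √(0.0570) = 0.239

23.9%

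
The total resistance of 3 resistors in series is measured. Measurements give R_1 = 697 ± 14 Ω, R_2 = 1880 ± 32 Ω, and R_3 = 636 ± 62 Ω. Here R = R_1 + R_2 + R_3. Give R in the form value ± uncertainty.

Absolute uncertainties add in quadrature for a linear combination:
  (δR_1)² = 196;  (δR_2)² = 1020;  (δR_3)² = 3840
δR = √(5060) = 71.2 Ω
R = 3210 Ω.

3210 ± 71.2 Ω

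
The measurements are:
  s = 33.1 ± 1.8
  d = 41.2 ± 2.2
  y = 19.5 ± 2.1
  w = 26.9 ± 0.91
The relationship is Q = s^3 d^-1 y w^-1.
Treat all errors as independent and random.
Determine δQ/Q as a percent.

For a monomial Q ∝ s^3, d^-1, y, w^-1, fractional errors add in quadrature:
  (3·δs/s)² = (3×0.0544)² = 0.0266;  (-1·δd/d)² = (-1×0.0534)² = 0.00285;  (1·δy/y)² = (1×0.108)² = 0.0116;  (-1·δw/w)² = (-1×0.0338)² = 0.00114
δQ/Q = √(0.0422) = 0.205

20.5%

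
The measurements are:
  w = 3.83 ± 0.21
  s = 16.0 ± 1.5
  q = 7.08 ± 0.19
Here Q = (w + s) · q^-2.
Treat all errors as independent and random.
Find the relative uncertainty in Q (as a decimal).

Let u = w + s = 19.8. δu = √(δw² + δs²) = √(0.0441 + 2.25) = 1.51, so δu/u = 0.0764.
Q is then a monomial in u, q:
δQ/Q = √((δu/u)² + (-2·δq/q)²) = √(0.00583 + 0.00288) = 0.0934

0.0934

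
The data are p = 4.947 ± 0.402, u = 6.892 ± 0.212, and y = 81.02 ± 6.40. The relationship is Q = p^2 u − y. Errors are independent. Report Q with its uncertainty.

Let w = p^2·u = 168.7. δw/w = √((2·δp/p)² + (1·δu/u)²) = √(0.0264 + 0.000946) = 0.165, so δw = 27.9.
Q = w − y: δQ = √(δw² + δy²) = √(778 + 41.0) = 28.6
Q = 87.65.

87.65 ± 28.6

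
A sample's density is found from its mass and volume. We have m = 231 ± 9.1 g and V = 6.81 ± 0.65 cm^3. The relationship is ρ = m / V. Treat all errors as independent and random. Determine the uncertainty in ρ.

Each factor contributes (exponent × relative error)² to (δρ/ρ)²:
  (1·δm/m)² = (1×0.0394)² = 0.00155;  (-1·δV/V)² = (-1×0.0954)² = 0.00911
δρ/ρ = √(0.0107) = 0.103
ρ = 33.9 g/cm^3, so δρ = 0.103 × 33.9 = 3.50 g/cm^3.

3.50 g/cm^3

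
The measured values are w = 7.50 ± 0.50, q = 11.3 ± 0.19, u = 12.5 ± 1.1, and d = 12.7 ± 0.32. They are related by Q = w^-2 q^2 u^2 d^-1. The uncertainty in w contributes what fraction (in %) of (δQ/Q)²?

(δQ/Q)² = (-2·δw/w)² + (2·δq/q)² + (2·δu/u)² + (-1·δd/d)²
  w term: (-2×0.0667)² = 0.0178
  q term: (2×0.0168)² = 0.00113
  u term: (2×0.0880)² = 0.0310
  d term: (-1×0.0252)² = 0.000635
Total = 0.0505. Share from w = 0.0178/0.0505 = 0.352.

35.2%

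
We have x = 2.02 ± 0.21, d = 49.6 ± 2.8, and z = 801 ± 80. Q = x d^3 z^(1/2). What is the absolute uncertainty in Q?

Relative error in a monomial: (δQ/Q)² = Σ (nᵢ · δxᵢ/xᵢ)².
  (1·δx/x)² = (1×0.104)² = 0.0108;  (3·δd/d)² = (3×0.0565)² = 0.0287;  (½·δz/z)² = (0.5×0.0999)² = 0.00249
δQ/Q = √(0.0420) = 0.205
Q = 6.98e+06, so δQ = 0.205 × 6.98e+06 = 1.43e+06.

1.43e+06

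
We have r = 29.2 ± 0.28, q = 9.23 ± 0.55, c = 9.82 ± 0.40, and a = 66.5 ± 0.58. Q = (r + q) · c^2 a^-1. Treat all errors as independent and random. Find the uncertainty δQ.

4.65

Let u = r + q = 38.4. δu = √(δr² + δq²) = √(0.0784 + 0.303) = 0.617, so δu/u = 0.0161.
Q is then a monomial in u, c, a:
δQ/Q = √((δu/u)² + (2·δc/c)² + (-1·δa/a)²) = √(0.000258 + 0.00664 + 7.61e-05) = 0.0835
Q = 55.7, so δQ = 0.0835 × 55.7 = 4.65.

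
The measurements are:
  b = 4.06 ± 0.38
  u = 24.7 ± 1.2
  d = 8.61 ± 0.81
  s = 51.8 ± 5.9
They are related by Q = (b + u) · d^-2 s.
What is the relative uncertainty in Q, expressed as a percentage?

Let w = b + u = 28.8. δw = √(δb² + δu²) = √(0.144 + 1.44) = 1.26, so δw/w = 0.0438.
Q is then a monomial in w, d, s:
δQ/Q = √((δw/w)² + (-2·δd/d)² + (1·δs/s)²) = √(0.00192 + 0.0354 + 0.0130) = 0.224

22.4%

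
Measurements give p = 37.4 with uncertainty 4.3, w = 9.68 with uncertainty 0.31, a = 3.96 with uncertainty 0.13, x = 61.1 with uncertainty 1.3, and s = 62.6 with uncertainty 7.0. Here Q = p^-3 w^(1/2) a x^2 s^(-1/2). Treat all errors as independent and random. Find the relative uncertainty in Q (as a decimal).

0.354

Since Q is a product/quotient, work with relative uncertainties:
  (-3·δp/p)² = (-3×0.115)² = 0.119;  (½·δw/w)² = (0.5×0.0320)² = 0.000256;  (1·δa/a)² = (1×0.0328)² = 0.00108;  (2·δx/x)² = (2×0.0213)² = 0.00181;  (−½·δs/s)² = (-0.5×0.112)² = 0.00313
δQ/Q = √(0.125) = 0.354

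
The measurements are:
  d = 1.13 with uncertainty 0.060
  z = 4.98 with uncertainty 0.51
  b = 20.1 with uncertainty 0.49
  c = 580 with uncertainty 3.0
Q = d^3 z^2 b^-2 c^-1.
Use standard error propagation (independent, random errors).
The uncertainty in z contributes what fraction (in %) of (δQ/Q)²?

60.2%

(δQ/Q)² = (3·δd/d)² + (2·δz/z)² + (-2·δb/b)² + (-1·δc/c)²
  d term: (3×0.0531)² = 0.0254
  z term: (2×0.102)² = 0.0420
  b term: (-2×0.0244)² = 0.00238
  c term: (-1×0.00517)² = 2.68e-05
Total = 0.0697. Share from z = 0.0420/0.0697 = 0.602.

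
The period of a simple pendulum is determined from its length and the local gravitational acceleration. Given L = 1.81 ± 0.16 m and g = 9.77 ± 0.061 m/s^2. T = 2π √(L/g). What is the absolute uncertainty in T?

Each factor contributes (exponent × relative error)² to (δT/T)²:
  (½·δL/L)² = (0.5×0.0884)² = 0.00195;  (−½·δg/g)² = (-0.5×0.00624)² = 9.75e-06
δT/T = √(0.00196) = 0.0443
T = 2.70 s, so δT = 0.0443 × 2.70 = 0.120 s.

0.120 s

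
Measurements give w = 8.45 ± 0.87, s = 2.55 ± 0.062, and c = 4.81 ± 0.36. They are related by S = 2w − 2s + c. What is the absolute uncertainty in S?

1.78

For a sum/difference, combine absolute errors in quadrature:
  (2·δw)² = 3.03;  (2·δs)² = 0.0154;  (δc)² = 0.130
δS = √(3.17) = 1.78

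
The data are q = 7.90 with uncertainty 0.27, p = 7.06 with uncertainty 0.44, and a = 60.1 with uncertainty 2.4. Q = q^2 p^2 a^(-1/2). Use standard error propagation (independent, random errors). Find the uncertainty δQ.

57.6

Each factor contributes (exponent × relative error)² to (δQ/Q)²:
  (2·δq/q)² = (2×0.0342)² = 0.00467;  (2·δp/p)² = (2×0.0623)² = 0.0155;  (−½·δa/a)² = (-0.5×0.0399)² = 0.000399
δQ/Q = √(0.0206) = 0.144
Q = 401, so δQ = 0.144 × 401 = 57.6.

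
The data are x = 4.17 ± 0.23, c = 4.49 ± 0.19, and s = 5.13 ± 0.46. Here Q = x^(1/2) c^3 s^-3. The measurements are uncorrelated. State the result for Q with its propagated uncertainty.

1.37 ± 0.409

Since Q is a product/quotient, work with relative uncertainties:
  (½·δx/x)² = (0.5×0.0552)² = 0.000761;  (3·δc/c)² = (3×0.0423)² = 0.0161;  (-3·δs/s)² = (-3×0.0897)² = 0.0724
δQ/Q = √(0.0892) = 0.299
Q = 1.37, so δQ = 0.299 × 1.37 = 0.409.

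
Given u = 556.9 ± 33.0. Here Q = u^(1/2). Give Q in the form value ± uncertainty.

23.60 ± 0.699

For a monomial Q ∝ u^(1/2), fractional errors add in quadrature:
  (½·δu/u)² = (0.5×0.0593)² = 0.000878
δQ/Q = √(0.000878) = 0.0296
Q = 23.60, so δQ = 0.0296 × 23.60 = 0.699.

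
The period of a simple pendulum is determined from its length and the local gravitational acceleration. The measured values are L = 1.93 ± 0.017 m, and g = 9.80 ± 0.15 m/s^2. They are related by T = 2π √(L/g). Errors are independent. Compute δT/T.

Since T is a product/quotient, work with relative uncertainties:
  (½·δL/L)² = (0.5×0.00881)² = 1.94e-05;  (−½·δg/g)² = (-0.5×0.0153)² = 5.86e-05
δT/T = √(7.8e-05) = 0.00883

0.00883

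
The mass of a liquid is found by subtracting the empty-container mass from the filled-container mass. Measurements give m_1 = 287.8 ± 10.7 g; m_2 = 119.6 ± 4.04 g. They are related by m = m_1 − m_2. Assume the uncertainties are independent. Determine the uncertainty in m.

Absolute uncertainties add in quadrature for a linear combination:
  (δm_1)² = 114;  (δm_2)² = 16.3
δm = √(131) = 11.4 g

11.4 g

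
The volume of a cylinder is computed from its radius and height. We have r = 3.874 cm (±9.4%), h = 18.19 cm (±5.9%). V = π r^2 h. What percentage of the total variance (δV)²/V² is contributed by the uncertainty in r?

91.0%

(δV/V)² = (2·δr/r)² + (1·δh/h)²
  r term: (2×0.0940)² = 0.0353
  h term: (1×0.0590)² = 0.00348
Total = 0.0388. Share from r = 0.0353/0.0388 = 0.910.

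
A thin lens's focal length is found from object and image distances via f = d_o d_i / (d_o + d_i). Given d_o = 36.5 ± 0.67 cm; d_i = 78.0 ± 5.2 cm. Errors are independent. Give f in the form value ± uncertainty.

24.9 ± 0.613 cm

∂f/∂d_o = (d_i/(d_o+d_i))² = 0.464;  ∂f/∂d_i = (d_o/(d_o+d_i))² = 0.102
δf = √((∂f/∂d_o · δd_o)² + (∂f/∂d_i · δd_i)²) = √(0.0967 + 0.279) = 0.613 cm
f = 24.9 cm.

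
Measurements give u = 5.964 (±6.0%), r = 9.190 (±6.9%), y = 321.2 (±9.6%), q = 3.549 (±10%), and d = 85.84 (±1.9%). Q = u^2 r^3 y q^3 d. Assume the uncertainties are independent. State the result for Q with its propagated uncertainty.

(3.403 ± 1.35) × 10^10

Each factor contributes (exponent × relative error)² to (δQ/Q)²:
  (2·δu/u)² = (2×0.0600)² = 0.0144;  (3·δr/r)² = (3×0.0690)² = 0.0428;  (1·δy/y)² = (1×0.0960)² = 0.00922;  (3·δq/q)² = (3×0.100)² = 0.0900;  (1·δd/d)² = (1×0.0190)² = 0.000361
δQ/Q = √(0.157) = 0.396
Q = 3.403e+10, so δQ = 0.396 × 3.403e+10 = 1.35e+10.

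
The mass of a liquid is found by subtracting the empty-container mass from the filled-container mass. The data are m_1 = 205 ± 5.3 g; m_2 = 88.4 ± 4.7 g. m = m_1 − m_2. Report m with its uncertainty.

Sums and differences: (δm)² = Σ (cᵢ δxᵢ)².
  (δm_1)² = 28.1;  (δm_2)² = 22.1
δm = √(50.2) = 7.08 g
m = 117 g.

117 ± 7.08 g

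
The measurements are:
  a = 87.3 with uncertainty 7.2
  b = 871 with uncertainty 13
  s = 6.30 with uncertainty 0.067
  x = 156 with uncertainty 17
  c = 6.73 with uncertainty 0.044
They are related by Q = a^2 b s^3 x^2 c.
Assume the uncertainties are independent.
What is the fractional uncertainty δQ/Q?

Relative error in a monomial: (δQ/Q)² = Σ (nᵢ · δxᵢ/xᵢ)².
  (2·δa/a)² = (2×0.0825)² = 0.0272;  (1·δb/b)² = (1×0.0149)² = 0.000223;  (3·δs/s)² = (3×0.0106)² = 0.00102;  (2·δx/x)² = (2×0.109)² = 0.0475;  (1·δc/c)² = (1×0.00654)² = 4.27e-05
δQ/Q = √(0.0760) = 0.276

0.276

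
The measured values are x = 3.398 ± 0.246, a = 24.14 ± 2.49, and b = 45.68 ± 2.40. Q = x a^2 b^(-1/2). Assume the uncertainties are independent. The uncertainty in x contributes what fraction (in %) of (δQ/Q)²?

(δQ/Q)² = (1·δx/x)² + (2·δa/a)² + (−½·δb/b)²
  x term: (1×0.0724)² = 0.00524
  a term: (2×0.103)² = 0.0426
  b term: (-0.5×0.0525)² = 0.000690
Total = 0.0485. Share from x = 0.00524/0.0485 = 0.108.

10.8%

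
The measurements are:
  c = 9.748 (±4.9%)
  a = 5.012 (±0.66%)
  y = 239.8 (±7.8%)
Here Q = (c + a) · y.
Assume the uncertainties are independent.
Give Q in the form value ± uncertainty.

3539 ± 299

Let u = c + a = 14.76. δu = √(δc² + δa²) = √(0.228 + 0.00109) = 0.479, so δu/u = 0.0324.
Q is then a monomial in u, y:
δQ/Q = √((δu/u)² + (1·δy/y)²) = √(0.00105 + 0.00608) = 0.0845
Q = 3539, so δQ = 0.0845 × 3539 = 299.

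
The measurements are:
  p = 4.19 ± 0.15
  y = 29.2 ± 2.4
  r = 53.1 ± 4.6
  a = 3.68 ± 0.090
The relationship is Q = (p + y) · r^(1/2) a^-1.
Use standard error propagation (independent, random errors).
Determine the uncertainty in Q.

Let u = p + y = 33.4. δu = √(δp² + δy²) = √(0.0225 + 5.76) = 2.40, so δu/u = 0.0720.
Q is then a monomial in u, r, a:
δQ/Q = √((δu/u)² + (½·δr/r)² + (-1·δa/a)²) = √(0.00519 + 0.00188 + 0.000598) = 0.0875
Q = 66.1, so δQ = 0.0875 × 66.1 = 5.79.

5.79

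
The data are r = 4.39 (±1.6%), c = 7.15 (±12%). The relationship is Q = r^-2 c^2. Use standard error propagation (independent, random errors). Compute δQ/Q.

0.242

Since Q is a product/quotient, work with relative uncertainties:
  (-2·δr/r)² = (-2×0.0160)² = 0.00102;  (2·δc/c)² = (2×0.120)² = 0.0576
δQ/Q = √(0.0586) = 0.242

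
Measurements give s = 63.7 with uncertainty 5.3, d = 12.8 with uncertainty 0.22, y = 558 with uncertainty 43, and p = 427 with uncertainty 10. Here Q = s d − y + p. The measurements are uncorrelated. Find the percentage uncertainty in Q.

12.0%

Let w = s·d = 815. δw/w = √((1·δs/s)² + (1·δd/d)²) = √(0.00692 + 0.000295) = 0.0850, so δw = 69.3.
Q = w − y + p: δQ = √(δw² + δy² + δp²) = √(4800 + 1850 + 100) = 82.1
Q = 684, so δQ/Q = 82.1/684 = 0.120.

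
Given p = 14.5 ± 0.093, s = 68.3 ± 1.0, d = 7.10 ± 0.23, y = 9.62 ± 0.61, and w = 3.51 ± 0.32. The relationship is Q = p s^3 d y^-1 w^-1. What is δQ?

1.2e+05

Q is a product of powers, so relative uncertainties combine in quadrature:
  (1·δp/p)² = (1×0.00641)² = 4.11e-05;  (3·δs/s)² = (3×0.0146)² = 0.00193;  (1·δd/d)² = (1×0.0324)² = 0.00105;  (-1·δy/y)² = (-1×0.0634)² = 0.00402;  (-1·δw/w)² = (-1×0.0912)² = 0.00831
δQ/Q = √(0.0154) = 0.124
Q = 9.71e+05, so δQ = 0.124 × 9.71e+05 = 1.2e+05.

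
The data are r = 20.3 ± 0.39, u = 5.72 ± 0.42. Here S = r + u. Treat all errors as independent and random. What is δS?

Each term contributes (cᵢ δxᵢ)² to (δS)²:
  (δr)² = 0.152;  (δu)² = 0.176
δS = √(0.329) = 0.573

0.573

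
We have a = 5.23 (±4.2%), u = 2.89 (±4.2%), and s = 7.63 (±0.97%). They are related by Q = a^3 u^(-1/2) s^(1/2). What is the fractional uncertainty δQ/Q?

0.128

For a monomial Q ∝ a^3, u^(-1/2), s^(1/2), fractional errors add in quadrature:
  (3·δa/a)² = (3×0.0420)² = 0.0159;  (−½·δu/u)² = (-0.5×0.0420)² = 0.000441;  (½·δs/s)² = (0.5×0.00970)² = 2.35e-05
δQ/Q = √(0.0163) = 0.128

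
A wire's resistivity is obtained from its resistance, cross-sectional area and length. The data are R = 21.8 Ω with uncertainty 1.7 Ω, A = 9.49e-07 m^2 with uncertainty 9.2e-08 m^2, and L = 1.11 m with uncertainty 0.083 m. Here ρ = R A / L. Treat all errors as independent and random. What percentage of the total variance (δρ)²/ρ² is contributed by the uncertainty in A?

44.6%

(δρ/ρ)² = (1·δR/R)² + (1·δA/A)² + (-1·δL/L)²
  R term: (1×0.0780)² = 0.00608
  A term: (1×0.0969)² = 0.00940
  L term: (-1×0.0748)² = 0.00559
Total = 0.0211. Share from A = 0.00940/0.0211 = 0.446.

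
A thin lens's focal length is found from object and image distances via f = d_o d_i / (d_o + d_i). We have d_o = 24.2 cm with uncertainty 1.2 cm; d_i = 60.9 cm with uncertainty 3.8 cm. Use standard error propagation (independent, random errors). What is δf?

∂f/∂d_o = (d_i/(d_o+d_i))² = 0.512;  ∂f/∂d_i = (d_o/(d_o+d_i))² = 0.0809
δf = √((∂f/∂d_o · δd_o)² + (∂f/∂d_i · δd_i)²) = √(0.378 + 0.0944) = 0.687 cm

0.687 cm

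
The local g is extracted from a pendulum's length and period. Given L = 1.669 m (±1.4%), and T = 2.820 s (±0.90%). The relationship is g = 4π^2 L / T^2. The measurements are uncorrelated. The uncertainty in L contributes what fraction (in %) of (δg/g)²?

37.7%

(δg/g)² = (1·δL/L)² + (-2·δT/T)²
  L term: (1×0.0140)² = 0.000196
  T term: (-2×0.00900)² = 0.000324
Total = 0.000520. Share from L = 0.000196/0.000520 = 0.377.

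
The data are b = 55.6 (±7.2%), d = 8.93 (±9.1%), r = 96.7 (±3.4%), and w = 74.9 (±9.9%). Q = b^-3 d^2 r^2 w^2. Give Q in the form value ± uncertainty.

Products/powers → add relative errors in quadrature, weighted by exponent:
  (-3·δb/b)² = (-3×0.0720)² = 0.0467;  (2·δd/d)² = (2×0.0910)² = 0.0331;  (2·δr/r)² = (2×0.0340)² = 0.00462;  (2·δw/w)² = (2×0.0990)² = 0.0392
δQ/Q = √(0.124) = 0.352
Q = 24300, so δQ = 0.352 × 24300 = 8560.

24300 ± 8560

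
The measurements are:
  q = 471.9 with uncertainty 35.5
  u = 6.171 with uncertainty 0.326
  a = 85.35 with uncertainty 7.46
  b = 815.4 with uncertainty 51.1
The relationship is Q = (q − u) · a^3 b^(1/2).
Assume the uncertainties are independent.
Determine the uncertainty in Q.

2.27e+09

Let w = q − u = 465.7. δw = √(δq² + δu²) = √(1260 + 0.106) = 35.5, so δw/w = 0.0762.
Q is then a monomial in w, a, b:
δQ/Q = √((δw/w)² + (3·δa/a)² + (½·δb/b)²) = √(0.00581 + 0.0688 + 0.000982) = 0.275
Q = 8.269e+09, so δQ = 0.275 × 8.269e+09 = 2.27e+09.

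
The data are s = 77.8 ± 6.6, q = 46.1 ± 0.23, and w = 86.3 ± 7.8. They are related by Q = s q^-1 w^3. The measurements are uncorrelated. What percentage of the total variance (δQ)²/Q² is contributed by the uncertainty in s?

8.91%

(δQ/Q)² = (1·δs/s)² + (-1·δq/q)² + (3·δw/w)²
  s term: (1×0.0848)² = 0.00720
  q term: (-1×0.00499)² = 2.49e-05
  w term: (3×0.0904)² = 0.0735
Total = 0.0807. Share from s = 0.00720/0.0807 = 0.0891.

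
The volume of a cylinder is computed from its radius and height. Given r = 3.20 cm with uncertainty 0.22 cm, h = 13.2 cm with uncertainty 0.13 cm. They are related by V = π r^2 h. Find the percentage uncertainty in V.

Since V is a product/quotient, work with relative uncertainties:
  (2·δr/r)² = (2×0.0687)² = 0.0189;  (1·δh/h)² = (1×0.00985)² = 9.7e-05
δV/V = √(0.0190) = 0.138

13.8%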